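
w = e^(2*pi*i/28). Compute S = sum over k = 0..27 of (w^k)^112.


The roots are w_k = w^k with w = e^(2*pi*i/28), and (w^k)^112 = (w^112)^k.
So S = 1 + u + u^2 + ... + u^(27) with u = w^112.
112 = 4*28 + 0, so 112 is a multiple of 28 and u = (w^28)^4 = 1.
Every one of the 28 terms equals 1: S = 28

S = 28


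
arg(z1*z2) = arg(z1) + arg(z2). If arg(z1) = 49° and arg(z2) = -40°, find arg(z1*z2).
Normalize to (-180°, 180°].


arg(z1*z2) = 49° - 40° = 9°
Normalized to (-180°, 180°]: 9°

9°


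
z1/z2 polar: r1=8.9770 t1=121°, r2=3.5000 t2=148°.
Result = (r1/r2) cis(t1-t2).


r = 8.9770 / 3.5000 = 2.5649
theta = 121° - 148° = -27° = 333° (mod 360)

2.5649 cis(333°)


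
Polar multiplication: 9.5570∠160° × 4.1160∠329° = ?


r = 9.5570 * 4.1160 = 39.3366
theta = 160° + 329° = 489° = 129° (mod 360)

39.3366 cis(129°)


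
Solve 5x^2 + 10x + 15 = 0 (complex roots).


disc = 10^2 - 4*5*15 = 100 - 300 = -200
sqrt(|disc|) = sqrt(200) = 14.1421
Real part = -10/(2*5) = -1.0000
Imag part = 14.1421/(2*5) = 1.4142

-1.0000 ± 1.4142i


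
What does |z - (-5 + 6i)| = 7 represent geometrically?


|z - z0| = r is a circle with center z0 and radius r.
Center = (-5, 6), radius = 7

Circle with center (-5, 6) and radius 7


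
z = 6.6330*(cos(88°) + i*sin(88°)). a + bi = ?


a = 6.6330*cos(88°) = 6.6330*0.0349 = 0.2315
b = 6.6330*sin(88°) = 6.6330*0.9994 = 6.6290

0.2315 + 6.6290i


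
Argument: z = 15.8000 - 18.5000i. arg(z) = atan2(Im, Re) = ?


Re = 15.8, Im = -18.5
arg = atan2(-18.5, 15.8) = -49.5009 degrees

arg(z) = -49.5009 degrees


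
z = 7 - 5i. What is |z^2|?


|z| = sqrt(49+25) = sqrt(74) = 8.6023
|z^2| = |z|^2 = (sqrt(74))^2 = 74

|z^2| = 74


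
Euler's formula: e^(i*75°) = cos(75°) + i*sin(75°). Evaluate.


cos(75°) = 0.2588
sin(75°) = 0.9659

e^(i*75°) = 0.2588 + 0.9659i


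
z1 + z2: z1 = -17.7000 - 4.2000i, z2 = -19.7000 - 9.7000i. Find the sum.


Real: -17.7 - 19.7 = -37.4
Imag: -4.2 - 9.7 = -13.9

-37.4000 - 13.9000i


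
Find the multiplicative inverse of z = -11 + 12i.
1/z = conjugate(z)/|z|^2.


|z|^2 = 121+144 = 265
1/z = (-11 - 12i)/265

1/z = -0.0415 - 0.0453i


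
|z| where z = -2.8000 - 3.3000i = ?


|z| = sqrt((-2.8)^2 + (-3.3)^2) = sqrt(7.84 + 10.89) = sqrt(18.73) = 4.3278

|z| = 4.3278


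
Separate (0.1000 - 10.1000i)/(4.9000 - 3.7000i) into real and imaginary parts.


Multiply by conjugate: (0.1000 - 10.1000i)(4.9000 + 3.7000i) / (4.9^2 + (-3.7)^2)
Numerator real = 0.1*4.9 - (10.1)*(-3.7) = 37.86
Numerator imag = -10.1*4.9 - 0.1*(-3.7) = -49.12
Denominator = 37.7
Re(z) = 37.86/37.7 = 1.0042
Im(z) = -49.12/37.7 = -1.3029

Re(z) = 1.0042, Im(z) = -1.3029


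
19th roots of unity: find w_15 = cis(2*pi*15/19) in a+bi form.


Angle = 360*15/19 = 284.2105°
a = cos(284.2105°) = 0.2455
b = sin(284.2105°) = -0.9694

0.2455 - 0.9694i


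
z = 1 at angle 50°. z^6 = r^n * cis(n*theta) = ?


r^6 = 1^6 = 1
n*theta = 6*50° = 300° = 300° (mod 360)
a = 1*cos(300°) = 0.5000
b = 1*sin(300°) = -0.8660

1 cis(300°) = 0.5000 - 0.8660i


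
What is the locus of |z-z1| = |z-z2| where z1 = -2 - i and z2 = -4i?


Equal distances means the locus is the perpendicular bisector of z1 and z2.
Midpoint = ((-2+0)/2, (-1+(-4))/2) = (-1.0000, -2.5000)

Perpendicular bisector through (-1.0000, -2.5000)


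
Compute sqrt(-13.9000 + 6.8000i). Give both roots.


|z| = sqrt(193.21+46.24) = 15.4742
sqrt((|z|+a)/2) = sqrt((15.4742+(-13.9))/2) = sqrt(0.7871) = 0.8872
sqrt((|z|-a)/2) = sqrt((15.4742-(-13.9))/2) = sqrt(14.6871) = 3.8324

±(0.8872 + 3.8324i) i.e. 0.8872 + 3.8324i and -0.8872 - 3.8324i


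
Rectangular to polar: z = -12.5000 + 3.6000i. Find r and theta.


r = sqrt(156.25+12.96) = sqrt(169.21) = 13.0081
theta = atan2(3.6, -12.5) = 163.9336 degrees

r = 13.0081, theta = 163.9336 degrees


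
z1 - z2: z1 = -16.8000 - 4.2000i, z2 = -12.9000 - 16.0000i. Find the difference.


Real: -16.8 + 12.9 = -3.9
Imag: -4.2 + 16 = 11.8

-3.9000 + 11.8000i


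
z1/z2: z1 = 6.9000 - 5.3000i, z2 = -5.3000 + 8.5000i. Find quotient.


Conjugate of z2 = -5.3000 - 8.5000i
Numerator: (6.9000 - 5.3000i)(-5.3000 - 8.5000i) = -81.6200 - 30.5600i
Denominator: (-5.3)^2 + 8.5^2 = 100.34
Result = (-81.6200 - 30.5600i)/100.34

-0.8134 - 0.3046i


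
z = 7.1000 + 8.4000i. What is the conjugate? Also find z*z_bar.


z_bar = 7.1000 - 8.4000i
z*z_bar = 7.1^2 + 8.4^2 = 50.41 + 70.56 = 120.97

z_bar = 7.1000 - 8.4000i, z*z_bar = 120.97


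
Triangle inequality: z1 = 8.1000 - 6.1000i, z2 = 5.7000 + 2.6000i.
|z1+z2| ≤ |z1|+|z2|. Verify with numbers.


|z1| = sqrt(8.1^2 + (-6.1)^2) = sqrt(102.82) = 10.1400
|z2| = sqrt(5.7^2 + 2.6^2) = sqrt(39.25) = 6.2650
z1+z2 = 13.8000 - 3.5000i
|z1+z2| = sqrt(202.69) = 14.2369
|z1|+|z2| = 10.1400 + 6.2650 = 16.4050

|z1+z2| = 14.2369 ≤ |z1|+|z2| = 16.4050 (verified)


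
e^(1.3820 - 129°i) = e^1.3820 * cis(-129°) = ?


e^1.3820 = 3.9829
cos(-129°) = -0.62932
sin(-129°) = -0.77715
Real = 3.9829*(-0.62932) = -2.5065
Imag = 3.9829*(-0.77715) = -3.0953

-2.5065 - 3.0953i


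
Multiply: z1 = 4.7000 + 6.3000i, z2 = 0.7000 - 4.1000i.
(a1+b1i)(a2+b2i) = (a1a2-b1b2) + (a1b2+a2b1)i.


Real = 4.7*0.7 - 6.3*(-4.1) = 3.29 - (-25.83) = 29.12
Imag = 4.7*(-4.1) + 0.7*6.3 = -19.27 + 4.41 = -14.86

29.1200 - 14.8600i


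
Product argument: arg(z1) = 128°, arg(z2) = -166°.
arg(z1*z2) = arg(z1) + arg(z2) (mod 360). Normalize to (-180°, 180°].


arg(z1*z2) = 128° - 166° = -38°
Normalized to (-180°, 180°]: -38°

-38°


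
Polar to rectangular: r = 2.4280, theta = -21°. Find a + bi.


a = 2.4280*cos(-21°) = 2.4280*0.93358 = 2.2667
b = 2.4280*sin(-21°) = 2.4280*(-0.35837) = -0.8701

2.2667 - 0.8701i


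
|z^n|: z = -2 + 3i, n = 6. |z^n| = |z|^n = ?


|z| = sqrt(4+9) = sqrt(13) = 3.6056
|z^6| = |z|^6 = (sqrt(13))^6 = 13^3 = 2197

|z^6| = 2197


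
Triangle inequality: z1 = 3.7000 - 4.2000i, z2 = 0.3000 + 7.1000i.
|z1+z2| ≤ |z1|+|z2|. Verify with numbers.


|z1| = sqrt(3.7^2 + (-4.2)^2) = sqrt(31.33) = 5.5973
|z2| = sqrt(0.3^2 + 7.1^2) = sqrt(50.5) = 7.1063
z1+z2 = 4.0000 + 2.9000i
|z1+z2| = sqrt(24.41) = 4.9406
|z1|+|z2| = 5.5973 + 7.1063 = 12.7036

|z1+z2| = 4.9406 ≤ |z1|+|z2| = 12.7036 (verified)


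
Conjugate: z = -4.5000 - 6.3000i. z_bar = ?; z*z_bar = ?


z_bar = -4.5000 + 6.3000i
z*z_bar = (-4.5)^2 + (-6.3)^2 = 20.25 + 39.69 = 59.94

z_bar = -4.5000 + 6.3000i, z*z_bar = 59.94


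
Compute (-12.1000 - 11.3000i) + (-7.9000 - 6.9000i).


Real: -12.1 - 7.9 = -20
Imag: -11.3 - 6.9 = -18.2

-20.0000 - 18.2000i


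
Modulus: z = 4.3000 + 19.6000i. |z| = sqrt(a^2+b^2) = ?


|z| = sqrt(4.3^2 + 19.6^2) = sqrt(18.49 + 384.16) = sqrt(402.65) = 20.0661

|z| = 20.0661


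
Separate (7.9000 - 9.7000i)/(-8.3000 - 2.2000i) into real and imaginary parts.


Multiply by conjugate: (7.9000 - 9.7000i)(-8.3000 + 2.2000i) / ((-8.3)^2 + (-2.2)^2)
Numerator real = 7.9*(-8.3) - (9.7)*(-2.2) = -44.23
Numerator imag = -9.7*(-8.3) - 7.9*(-2.2) = 97.89
Denominator = 73.73
Re(z) = -44.23/73.73 = -0.5999
Im(z) = 97.89/73.73 = 1.3277

Re(z) = -0.5999, Im(z) = 1.3277


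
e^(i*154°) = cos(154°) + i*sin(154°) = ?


cos(154°) = -0.8988
sin(154°) = 0.4384

e^(i*154°) = -0.8988 + 0.4384i


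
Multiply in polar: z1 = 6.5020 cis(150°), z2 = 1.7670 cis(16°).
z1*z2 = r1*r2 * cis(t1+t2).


r = 6.5020 * 1.7670 = 11.4890
theta = 150° + 16° = 166° = 166° (mod 360)

11.4890 cis(166°)


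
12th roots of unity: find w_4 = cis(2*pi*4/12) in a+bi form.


Angle = 360*4/12 = 120°
a = cos(120°) = -0.5000
b = sin(120°) = 0.8660

-0.5000 + 0.8660i


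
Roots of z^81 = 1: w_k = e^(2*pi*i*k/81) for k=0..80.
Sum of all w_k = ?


The sum of all 81th roots of unity is 0.
Geometric series: (1 - w^81)/(1 - w) = (1-1)/(1-w) = 0 since w^81 = 1, w ≠ 1.
Alternatively: coefficient of z^80 in z^81 - 1 is 0.

0


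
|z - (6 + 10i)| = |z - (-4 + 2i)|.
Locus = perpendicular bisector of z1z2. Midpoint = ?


Equal distances means the locus is the perpendicular bisector of z1 and z2.
Midpoint = ((6+(-4))/2, (10+2)/2) = (1.0000, 6.0000)

Perpendicular bisector through (1.0000, 6.0000)


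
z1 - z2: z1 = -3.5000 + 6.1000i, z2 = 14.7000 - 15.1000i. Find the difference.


Real: -3.5 - 14.7 = -18.2
Imag: 6.1 + 15.1 = 21.2

-18.2000 + 21.2000i


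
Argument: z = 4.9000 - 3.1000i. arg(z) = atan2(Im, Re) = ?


Re = 4.9, Im = -3.1
arg = atan2(-3.1, 4.9) = -32.3196 degrees

arg(z) = -32.3196 degrees


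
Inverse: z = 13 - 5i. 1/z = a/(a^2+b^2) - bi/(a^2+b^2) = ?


|z|^2 = 169+25 = 194
1/z = (13 + 5i)/194

1/z = 0.0670 + 0.0258i


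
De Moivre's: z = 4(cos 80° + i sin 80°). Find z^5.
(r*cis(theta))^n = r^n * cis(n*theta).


r^5 = 4^5 = 1024
n*theta = 5*80° = 400° = 40° (mod 360)
a = 1024*cos(40°) = 784.4295
b = 1024*sin(40°) = 658.2145

1024 cis(40°) = 784.4295 + 658.2145i


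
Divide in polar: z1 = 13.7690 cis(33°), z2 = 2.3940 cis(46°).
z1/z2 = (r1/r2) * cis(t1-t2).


r = 13.7690 / 2.3940 = 5.7515
theta = 33° - 46° = -13° = 347° (mod 360)

5.7515 cis(347°)


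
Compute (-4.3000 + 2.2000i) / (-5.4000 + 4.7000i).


Conjugate of z2 = -5.4000 - 4.7000i
Numerator: (-4.3000 + 2.2000i)(-5.4000 - 4.7000i) = 33.5600 + 8.3300i
Denominator: (-5.4)^2 + 4.7^2 = 51.25
Result = (33.5600 + 8.3300i)/51.25

0.6548 + 0.1625i


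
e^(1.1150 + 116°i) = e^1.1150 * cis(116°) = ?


e^1.1150 = 3.04957
cos(116°) = -0.43837
sin(116°) = 0.89879
Real = 3.04957*(-0.43837) = -1.3368
Imag = 3.04957*0.89879 = 2.7409

-1.3368 + 2.7409i


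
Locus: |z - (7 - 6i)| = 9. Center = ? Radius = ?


|z - z0| = r is a circle with center z0 and radius r.
Center = (7, -6), radius = 9

Circle with center (7, -6) and radius 9


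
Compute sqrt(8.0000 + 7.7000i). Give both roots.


|z| = sqrt(64+59.29) = 11.1036
sqrt((|z|+a)/2) = sqrt((11.1036+8)/2) = sqrt(9.5518) = 3.0906
sqrt((|z|-a)/2) = sqrt((11.1036-8)/2) = sqrt(1.5518) = 1.2457

±(3.0906 + 1.2457i) i.e. 3.0906 + 1.2457i and -3.0906 - 1.2457i


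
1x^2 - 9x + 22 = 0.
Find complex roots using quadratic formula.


disc = (-9)^2 - 4*1*22 = 81 - 88 = -7
sqrt(|disc|) = sqrt(7) = 2.6458
Real part = 9/(2*1) = 4.5000
Imag part = 2.6458/(2*1) = 1.3229

4.5000 ± 1.3229i


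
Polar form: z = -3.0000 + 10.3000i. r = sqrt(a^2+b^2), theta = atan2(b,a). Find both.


r = sqrt(9+106.09) = sqrt(115.09) = 10.7280
theta = atan2(10.3, -3) = 106.2388 degrees

r = 10.7280, theta = 106.2388 degrees


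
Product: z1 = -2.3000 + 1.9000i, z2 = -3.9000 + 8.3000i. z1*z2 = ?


Real = -2.3*(-3.9) - 1.9*8.3 = 8.97 - 15.77 = -6.8
Imag = -2.3*8.3 - (3.9)*1.9 = -19.09 - (7.41) = -26.5

-6.8000 - 26.5000i


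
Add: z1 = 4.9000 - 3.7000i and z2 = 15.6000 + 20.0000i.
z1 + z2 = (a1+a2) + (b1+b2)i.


Real: 4.9 + 15.6 = 20.5
Imag: -3.7 + 20 = 16.3

20.5000 + 16.3000i


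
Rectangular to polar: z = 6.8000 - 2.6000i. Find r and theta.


r = sqrt(46.24+6.76) = sqrt(53) = 7.2801
theta = atan2(-2.6, 6.8) = -20.9245 degrees

r = 7.2801, theta = -20.9245 degrees


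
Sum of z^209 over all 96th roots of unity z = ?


The roots are w_k = w^k with w = e^(2*pi*i/96), and (w^k)^209 = (w^209)^k.
So S = 1 + u + u^2 + ... + u^(95) with u = w^209.
209 = 2*96 + 17, so 209 is not a multiple of 96: u = (w^96)^2 * w^17 = w^17 ≠ 1 (w is a primitive 96th root), while u^96 = (w^96)^209 = 1.
Geometric series: S = (1 - u^96)/(1 - u) = (1 - 1)/(1 - u) = 0

S = 0


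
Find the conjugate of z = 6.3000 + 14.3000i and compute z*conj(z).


z_bar = 6.3000 - 14.3000i
z*z_bar = 6.3^2 + 14.3^2 = 39.69 + 204.49 = 244.18

z_bar = 6.3000 - 14.3000i, z*z_bar = 244.18


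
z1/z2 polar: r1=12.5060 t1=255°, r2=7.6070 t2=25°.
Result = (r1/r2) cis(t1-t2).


r = 12.5060 / 7.6070 = 1.6440
theta = 255° - 25° = 230° = 230° (mod 360)

1.6440 cis(230°)


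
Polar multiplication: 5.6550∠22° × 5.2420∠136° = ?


r = 5.6550 * 5.2420 = 29.6435
theta = 22° + 136° = 158° = 158° (mod 360)

29.6435 cis(158°)


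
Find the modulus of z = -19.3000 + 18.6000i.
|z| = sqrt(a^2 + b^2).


|z| = sqrt((-19.3)^2 + 18.6^2) = sqrt(372.49 + 345.96) = sqrt(718.45) = 26.8039

|z| = 26.8039


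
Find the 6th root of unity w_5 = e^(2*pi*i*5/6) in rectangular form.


Angle = 360*5/6 = 300°
a = cos(300°) = 0.5000
b = sin(300°) = -0.8660

0.5000 - 0.8660i


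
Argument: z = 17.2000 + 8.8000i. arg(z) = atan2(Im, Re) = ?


Re = 17.2, Im = 8.8
arg = atan2(8.8, 17.2) = 27.0956 degrees

arg(z) = 27.0956 degrees


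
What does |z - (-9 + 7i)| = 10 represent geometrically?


|z - z0| = r is a circle with center z0 and radius r.
Center = (-9, 7), radius = 10

Circle with center (-9, 7) and radius 10


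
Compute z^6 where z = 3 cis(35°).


r^6 = 3^6 = 729
n*theta = 6*35° = 210° = 210° (mod 360)
a = 729*cos(210°) = -631.3325
b = 729*sin(210°) = -364.5000

729 cis(210°) = -631.3325 - 364.5000i


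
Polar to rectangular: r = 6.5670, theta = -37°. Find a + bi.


a = 6.5670*cos(-37°) = 6.5670*0.798636 = 5.2446
b = 6.5670*sin(-37°) = 6.5670*(-0.601815) = -3.9521

5.2446 - 3.9521i


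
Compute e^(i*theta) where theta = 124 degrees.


cos(124°) = -0.5592
sin(124°) = 0.8290

e^(i*124°) = -0.5592 + 0.8290i


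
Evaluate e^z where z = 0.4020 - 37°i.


e^0.4020 = 1.4948
cos(-37°) = 0.79864
sin(-37°) = -0.6018
Real = 1.4948*0.79864 = 1.1938
Imag = 1.4948*(-0.6018) = -0.8996

1.1938 - 0.8996i


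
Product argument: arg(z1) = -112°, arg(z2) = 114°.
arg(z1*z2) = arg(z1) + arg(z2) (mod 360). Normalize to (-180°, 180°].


arg(z1*z2) = -112° + 114° = 2°
Normalized to (-180°, 180°]: 2°

2°


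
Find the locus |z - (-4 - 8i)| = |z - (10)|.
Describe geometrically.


Equal distances means the locus is the perpendicular bisector of z1 and z2.
Midpoint = ((-4+10)/2, (-8+0)/2) = (3.0000, -4.0000)

Perpendicular bisector through (3.0000, -4.0000)


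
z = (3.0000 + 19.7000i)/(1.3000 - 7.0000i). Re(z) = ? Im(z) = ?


Multiply by conjugate: (3.0000 + 19.7000i)(1.3000 + 7.0000i) / (1.3^2 + (-7)^2)
Numerator real = 3*1.3 + 19.7*(-7) = -134
Numerator imag = 19.7*1.3 - 3*(-7) = 46.61
Denominator = 50.69
Re(z) = -134/50.69 = -2.6435
Im(z) = 46.61/50.69 = 0.9195

Re(z) = -2.6435, Im(z) = 0.9195


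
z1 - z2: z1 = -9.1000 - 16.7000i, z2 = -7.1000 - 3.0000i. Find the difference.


Real: -9.1 + 7.1 = -2
Imag: -16.7 + 3 = -13.7

-2.0000 - 13.7000i


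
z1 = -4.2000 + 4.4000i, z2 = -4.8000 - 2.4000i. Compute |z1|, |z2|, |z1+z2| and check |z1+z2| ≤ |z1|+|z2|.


|z1| = sqrt((-4.2)^2 + 4.4^2) = sqrt(37) = 6.0828
|z2| = sqrt((-4.8)^2 + (-2.4)^2) = sqrt(28.8) = 5.3666
z1+z2 = -9.0000 + 2.0000i
|z1+z2| = sqrt(85) = 9.2195
|z1|+|z2| = 6.0828 + 5.3666 = 11.4494

|z1+z2| = 9.2195 ≤ |z1|+|z2| = 11.4494 (verified)


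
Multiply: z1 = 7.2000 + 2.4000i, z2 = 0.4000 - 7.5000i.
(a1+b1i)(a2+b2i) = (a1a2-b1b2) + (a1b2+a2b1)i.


Real = 7.2*0.4 - 2.4*(-7.5) = 2.88 - (-18) = 20.88
Imag = 7.2*(-7.5) + 0.4*2.4 = -54 + 0.96 = -53.04

20.8800 - 53.0400i


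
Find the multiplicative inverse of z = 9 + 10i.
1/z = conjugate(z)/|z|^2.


|z|^2 = 81+100 = 181
1/z = (9 - 10i)/181

1/z = 0.0497 - 0.0552i


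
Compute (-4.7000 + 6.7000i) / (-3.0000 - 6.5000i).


Conjugate of z2 = -3.0000 + 6.5000i
Numerator: (-4.7000 + 6.7000i)(-3.0000 + 6.5000i) = -29.4500 - 50.6500i
Denominator: (-3)^2 + (-6.5)^2 = 51.25
Result = (-29.4500 - 50.6500i)/51.25

-0.5746 - 0.9883i


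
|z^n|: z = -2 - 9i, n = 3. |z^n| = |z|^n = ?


|z| = sqrt(4+81) = sqrt(85) = 9.2195
|z^3| = |z|^3 = (sqrt(85))^3 = 85*sqrt(85)

|z^3| = 85*sqrt(85) ≈ 783.6613


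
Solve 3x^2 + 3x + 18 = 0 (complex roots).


disc = 3^2 - 4*3*18 = 9 - 216 = -207
sqrt(|disc|) = sqrt(207) = 14.3875
Real part = -3/(2*3) = -0.5000
Imag part = 14.3875/(2*3) = 2.3979

-0.5000 ± 2.3979i


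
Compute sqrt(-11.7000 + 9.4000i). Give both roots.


|z| = sqrt(136.89+88.36) = 15.0083
sqrt((|z|+a)/2) = sqrt((15.0083+(-11.7))/2) = sqrt(1.6542) = 1.2861
sqrt((|z|-a)/2) = sqrt((15.0083-(-11.7))/2) = sqrt(13.3542) = 3.6543

±(1.2861 + 3.6543i) i.e. 1.2861 + 3.6543i and -1.2861 - 3.6543i


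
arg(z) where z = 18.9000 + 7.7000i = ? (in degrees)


Re = 18.9, Im = 7.7
arg = atan2(7.7, 18.9) = 22.1663 degrees

arg(z) = 22.1663 degrees


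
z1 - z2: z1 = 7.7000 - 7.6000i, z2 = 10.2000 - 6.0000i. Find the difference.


Real: 7.7 - 10.2 = -2.5
Imag: -7.6 + 6 = -1.6

-2.5000 - 1.6000i


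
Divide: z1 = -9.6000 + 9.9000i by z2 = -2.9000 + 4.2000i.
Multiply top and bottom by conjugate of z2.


Conjugate of z2 = -2.9000 - 4.2000i
Numerator: (-9.6000 + 9.9000i)(-2.9000 - 4.2000i) = 69.4200 + 11.6100i
Denominator: (-2.9)^2 + 4.2^2 = 26.05
Result = (69.4200 + 11.6100i)/26.05

2.6649 + 0.4457i


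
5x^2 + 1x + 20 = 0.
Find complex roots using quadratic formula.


disc = 1^2 - 4*5*20 = 1 - 400 = -399
sqrt(|disc|) = sqrt(399) = 19.9750
Real part = -1/(2*5) = -0.1000
Imag part = 19.9750/(2*5) = 1.9975

-0.1000 ± 1.9975i


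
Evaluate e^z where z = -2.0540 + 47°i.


e^-2.0540 = 0.1282
cos(47°) = 0.682
sin(47°) = 0.7314
Real = 0.1282*0.682 = 0.0874
Imag = 0.1282*0.7314 = 0.0938

0.0874 + 0.0938i


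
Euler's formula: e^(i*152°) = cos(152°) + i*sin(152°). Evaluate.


cos(152°) = -0.8829
sin(152°) = 0.4695

e^(i*152°) = -0.8829 + 0.4695i


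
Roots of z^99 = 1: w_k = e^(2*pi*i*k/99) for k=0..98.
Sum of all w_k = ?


The sum of all 99th roots of unity is 0.
Geometric series: (1 - w^99)/(1 - w) = (1-1)/(1-w) = 0 since w^99 = 1, w ≠ 1.
Alternatively: coefficient of z^98 in z^99 - 1 is 0.

0


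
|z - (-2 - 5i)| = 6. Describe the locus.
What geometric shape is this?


|z - z0| = r is a circle with center z0 and radius r.
Center = (-2, -5), radius = 6

Circle with center (-2, -5) and radius 6


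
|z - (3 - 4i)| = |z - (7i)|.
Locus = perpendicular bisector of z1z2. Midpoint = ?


Equal distances means the locus is the perpendicular bisector of z1 and z2.
Midpoint = ((3+0)/2, (-4+7)/2) = (1.5000, 1.5000)

Perpendicular bisector through (1.5000, 1.5000)


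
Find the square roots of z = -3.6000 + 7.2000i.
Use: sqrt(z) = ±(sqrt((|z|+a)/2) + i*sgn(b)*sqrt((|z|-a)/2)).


|z| = sqrt(12.96+51.84) = 8.0498
sqrt((|z|+a)/2) = sqrt((8.0498+(-3.6))/2) = sqrt(2.2249) = 1.4916
sqrt((|z|-a)/2) = sqrt((8.0498-(-3.6))/2) = sqrt(5.8249) = 2.4135

±(1.4916 + 2.4135i) i.e. 1.4916 + 2.4135i and -1.4916 - 2.4135i


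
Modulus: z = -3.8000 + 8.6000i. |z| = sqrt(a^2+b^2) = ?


|z| = sqrt((-3.8)^2 + 8.6^2) = sqrt(14.44 + 73.96) = sqrt(88.4) = 9.4021

|z| = 9.4021


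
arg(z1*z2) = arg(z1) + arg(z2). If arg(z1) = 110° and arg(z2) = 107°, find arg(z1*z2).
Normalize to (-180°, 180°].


arg(z1*z2) = 110° + 107° = 217°
Normalized to (-180°, 180°]: -143°

-143°


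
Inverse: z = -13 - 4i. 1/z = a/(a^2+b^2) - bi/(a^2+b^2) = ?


|z|^2 = 169+16 = 185
1/z = (-13 + 4i)/185

1/z = -0.0703 + 0.0216i


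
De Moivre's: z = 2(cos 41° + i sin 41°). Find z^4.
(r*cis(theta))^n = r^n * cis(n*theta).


r^4 = 2^4 = 16
n*theta = 4*41° = 164° = 164° (mod 360)
a = 16*cos(164°) = -15.3802
b = 16*sin(164°) = 4.4102

16 cis(164°) = -15.3802 + 4.4102i


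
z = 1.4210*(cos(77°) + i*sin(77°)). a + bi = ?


a = 1.4210*cos(77°) = 1.4210*0.225 = 0.3197
b = 1.4210*sin(77°) = 1.4210*0.9744 = 1.3846

0.3197 + 1.3846i


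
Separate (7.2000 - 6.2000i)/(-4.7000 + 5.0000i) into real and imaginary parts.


Multiply by conjugate: (7.2000 - 6.2000i)(-4.7000 - 5.0000i) / ((-4.7)^2 + 5^2)
Numerator real = 7.2*(-4.7) - (6.2)*5 = -64.84
Numerator imag = -6.2*(-4.7) - 7.2*5 = -6.86
Denominator = 47.09
Re(z) = -64.84/47.09 = -1.3769
Im(z) = -6.86/47.09 = -0.1457

Re(z) = -1.3769, Im(z) = -0.1457


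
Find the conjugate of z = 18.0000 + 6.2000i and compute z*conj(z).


z_bar = 18.0000 - 6.2000i
z*z_bar = 18^2 + 6.2^2 = 324 + 38.44 = 362.44

z_bar = 18.0000 - 6.2000i, z*z_bar = 362.44


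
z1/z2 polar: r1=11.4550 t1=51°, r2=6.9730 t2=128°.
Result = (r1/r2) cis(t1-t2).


r = 11.4550 / 6.9730 = 1.6428
theta = 51° - 128° = -77° = 283° (mod 360)

1.6428 cis(283°)


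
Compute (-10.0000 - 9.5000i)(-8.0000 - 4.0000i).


Real = -10*(-8) - (-9.5)*(-4) = 80 - 38 = 42
Imag = -10*(-4) - (8)*(-9.5) = 40 + 76 = 116

42.0000 + 116.0000i


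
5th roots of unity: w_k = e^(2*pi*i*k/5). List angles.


The 5th roots of unity are cis(360k/5°) for k=0..4
Angle step = 360/5 = 72°
Primitive root: cis(72°)
Primitive root = 0.3090 + 0.9511i

5 roots at angles: 0°, 72°, 144°, 216°, 288°


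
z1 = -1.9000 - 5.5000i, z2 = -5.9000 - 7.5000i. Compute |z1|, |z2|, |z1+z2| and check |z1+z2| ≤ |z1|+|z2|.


|z1| = sqrt((-1.9)^2 + (-5.5)^2) = sqrt(33.86) = 5.8189
|z2| = sqrt((-5.9)^2 + (-7.5)^2) = sqrt(91.06) = 9.5425
z1+z2 = -7.8000 - 13.0000i
|z1+z2| = sqrt(229.84) = 15.1605
|z1|+|z2| = 5.8189 + 9.5425 = 15.3614

|z1+z2| = 15.1605 ≤ |z1|+|z2| = 15.3614 (verified)


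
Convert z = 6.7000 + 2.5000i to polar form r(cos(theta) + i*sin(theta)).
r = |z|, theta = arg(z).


r = sqrt(44.89+6.25) = sqrt(51.14) = 7.1512
theta = atan2(2.5, 6.7) = 20.4623 degrees

r = 7.1512, theta = 20.4623 degrees


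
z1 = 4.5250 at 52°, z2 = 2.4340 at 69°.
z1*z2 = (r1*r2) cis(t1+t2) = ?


r = 4.5250 * 2.4340 = 11.0139
theta = 52° + 69° = 121° = 121° (mod 360)

11.0139 cis(121°)


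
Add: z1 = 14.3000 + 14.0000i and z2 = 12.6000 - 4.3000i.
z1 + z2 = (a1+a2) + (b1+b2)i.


Real: 14.3 + 12.6 = 26.9
Imag: 14 - 4.3 = 9.7

26.9000 + 9.7000i


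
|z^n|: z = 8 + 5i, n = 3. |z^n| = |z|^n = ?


|z| = sqrt(64+25) = sqrt(89) = 9.4340
|z^3| = |z|^3 = (sqrt(89))^3 = 89*sqrt(89)

|z^3| = 89*sqrt(89) ≈ 839.6243


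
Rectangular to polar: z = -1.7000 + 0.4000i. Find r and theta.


r = sqrt(2.89+0.16) = sqrt(3.05) = 1.7464
theta = atan2(0.4, -1.7) = 166.7595 degrees

r = 1.7464, theta = 166.7595 degrees


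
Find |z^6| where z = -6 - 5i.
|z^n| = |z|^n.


|z| = sqrt(36+25) = sqrt(61) = 7.8102
|z^6| = |z|^6 = (sqrt(61))^6 = 61^3 = 226981

|z^6| = 226981


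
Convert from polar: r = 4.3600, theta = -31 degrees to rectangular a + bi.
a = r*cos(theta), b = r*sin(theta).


a = 4.3600*cos(-31°) = 4.3600*0.857167 = 3.7372
b = 4.3600*sin(-31°) = 4.3600*(-0.51504) = -2.2456

3.7372 - 2.2456i


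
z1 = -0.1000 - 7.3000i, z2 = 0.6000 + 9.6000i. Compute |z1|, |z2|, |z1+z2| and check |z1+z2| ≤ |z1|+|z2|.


|z1| = sqrt((-0.1)^2 + (-7.3)^2) = sqrt(53.3) = 7.3007
|z2| = sqrt(0.6^2 + 9.6^2) = sqrt(92.52) = 9.6187
z1+z2 = 0.5000 + 2.3000i
|z1+z2| = sqrt(5.54) = 2.3537
|z1|+|z2| = 7.3007 + 9.6187 = 16.9194

|z1+z2| = 2.3537 ≤ |z1|+|z2| = 16.9194 (verified)


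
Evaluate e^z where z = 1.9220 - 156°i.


e^1.9220 = 6.8346
cos(-156°) = -0.91355
sin(-156°) = -0.40674
Real = 6.8346*(-0.91355) = -6.2437
Imag = 6.8346*(-0.40674) = -2.7799

-6.2437 - 2.7799i


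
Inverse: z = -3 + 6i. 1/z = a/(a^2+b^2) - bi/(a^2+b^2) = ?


|z|^2 = 9+36 = 45
1/z = (-3 - 6i)/45

1/z = -0.0667 - 0.1333i


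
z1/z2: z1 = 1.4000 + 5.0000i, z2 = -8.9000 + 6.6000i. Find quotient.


Conjugate of z2 = -8.9000 - 6.6000i
Numerator: (1.4000 + 5.0000i)(-8.9000 - 6.6000i) = 20.5400 - 53.7400i
Denominator: (-8.9)^2 + 6.6^2 = 122.77
Result = (20.5400 - 53.7400i)/122.77

0.1673 - 0.4377i


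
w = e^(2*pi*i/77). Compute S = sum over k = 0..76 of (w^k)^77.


The roots are w_k = w^k with w = e^(2*pi*i/77), and (w^k)^77 = (w^77)^k.
So S = 1 + u + u^2 + ... + u^(76) with u = w^77.
77 = 1*77 + 0, so 77 is a multiple of 77 and u = (w^77)^1 = 1.
Every one of the 77 terms equals 1: S = 77

S = 77


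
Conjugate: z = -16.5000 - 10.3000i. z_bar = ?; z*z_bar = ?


z_bar = -16.5000 + 10.3000i
z*z_bar = (-16.5)^2 + (-10.3)^2 = 272.25 + 106.09 = 378.34

z_bar = -16.5000 + 10.3000i, z*z_bar = 378.34


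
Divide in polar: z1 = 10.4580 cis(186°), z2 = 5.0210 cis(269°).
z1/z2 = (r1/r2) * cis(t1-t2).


r = 10.4580 / 5.0210 = 2.0829
theta = 186° - 269° = -83° = 277° (mod 360)

2.0829 cis(277°)


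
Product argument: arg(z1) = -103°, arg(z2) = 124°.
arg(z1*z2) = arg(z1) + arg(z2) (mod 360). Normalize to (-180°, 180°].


arg(z1*z2) = -103° + 124° = 21°
Normalized to (-180°, 180°]: 21°

21°


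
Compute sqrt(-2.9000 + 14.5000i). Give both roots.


|z| = sqrt(8.41+210.25) = 14.7872
sqrt((|z|+a)/2) = sqrt((14.7872+(-2.9))/2) = sqrt(5.9436) = 2.4379
sqrt((|z|-a)/2) = sqrt((14.7872-(-2.9))/2) = sqrt(8.8436) = 2.9738

±(2.4379 + 2.9738i) i.e. 2.4379 + 2.9738i and -2.4379 - 2.9738i


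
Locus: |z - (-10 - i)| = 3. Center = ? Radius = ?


|z - z0| = r is a circle with center z0 and radius r.
Center = (-10, -1), radius = 3

Circle with center (-10, -1) and radius 3


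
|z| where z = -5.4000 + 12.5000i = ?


|z| = sqrt((-5.4)^2 + 12.5^2) = sqrt(29.16 + 156.25) = sqrt(185.41) = 13.6165

|z| = 13.6165


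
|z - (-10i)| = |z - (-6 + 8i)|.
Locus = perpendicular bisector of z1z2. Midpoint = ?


Equal distances means the locus is the perpendicular bisector of z1 and z2.
Midpoint = ((0+(-6))/2, (-10+8)/2) = (-3.0000, -1.0000)

Perpendicular bisector through (-3.0000, -1.0000)


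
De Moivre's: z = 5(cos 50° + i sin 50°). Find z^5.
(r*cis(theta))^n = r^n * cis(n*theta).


r^5 = 5^5 = 3125
n*theta = 5*50° = 250° = 250° (mod 360)
a = 3125*cos(250°) = -1068.8129
b = 3125*sin(250°) = -2936.5394

3125 cis(250°) = -1068.8129 - 2936.5394i


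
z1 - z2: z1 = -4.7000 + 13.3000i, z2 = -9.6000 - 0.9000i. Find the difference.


Real: -4.7 + 9.6 = 4.9
Imag: 13.3 + 0.9 = 14.2

4.9000 + 14.2000i


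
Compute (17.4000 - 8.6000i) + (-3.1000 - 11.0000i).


Real: 17.4 - 3.1 = 14.3
Imag: -8.6 - 11 = -19.6

14.3000 - 19.6000i


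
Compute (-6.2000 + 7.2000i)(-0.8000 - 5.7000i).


Real = -6.2*(-0.8) - 7.2*(-5.7) = 4.96 - (-41.04) = 46
Imag = -6.2*(-5.7) - (0.8)*7.2 = 35.34 - (5.76) = 29.58

46.0000 + 29.5800i


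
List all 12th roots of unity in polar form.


The 12th roots of unity are cis(360k/12°) for k=0..11
Angle step = 360/12 = 30°
Primitive root: cis(30°)
Primitive root = 0.8660 + 0.5000i

12 roots at angles: 0°, 30°, 60°, 90°, 120°, 150°, 180°, 210°, 240°, 270°, 300°, 330°


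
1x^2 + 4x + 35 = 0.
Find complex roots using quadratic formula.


disc = 4^2 - 4*1*35 = 16 - 140 = -124
sqrt(|disc|) = sqrt(124) = 11.1355
Real part = -4/(2*1) = -2.0000
Imag part = 11.1355/(2*1) = 5.5678

-2.0000 ± 5.5678i


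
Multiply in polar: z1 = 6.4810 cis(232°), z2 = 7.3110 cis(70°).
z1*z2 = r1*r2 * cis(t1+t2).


r = 6.4810 * 7.3110 = 47.3826
theta = 232° + 70° = 302° = 302° (mod 360)

47.3826 cis(302°)


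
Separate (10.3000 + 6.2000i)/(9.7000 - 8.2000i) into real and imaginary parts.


Multiply by conjugate: (10.3000 + 6.2000i)(9.7000 + 8.2000i) / (9.7^2 + (-8.2)^2)
Numerator real = 10.3*9.7 + 6.2*(-8.2) = 49.07
Numerator imag = 6.2*9.7 - 10.3*(-8.2) = 144.6
Denominator = 161.33
Re(z) = 49.07/161.33 = 0.3042
Im(z) = 144.6/161.33 = 0.8963

Re(z) = 0.3042, Im(z) = 0.8963


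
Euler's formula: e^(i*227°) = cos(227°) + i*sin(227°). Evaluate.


cos(227°) = -0.6820
sin(227°) = -0.7314

e^(i*227°) = -0.6820 - 0.7314i


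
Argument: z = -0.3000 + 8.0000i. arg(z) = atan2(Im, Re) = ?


Re = -0.3, Im = 8
arg = atan2(8, -0.3) = 92.1476 degrees

arg(z) = 92.1476 degrees


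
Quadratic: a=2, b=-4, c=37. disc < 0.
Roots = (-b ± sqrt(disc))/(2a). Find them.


disc = (-4)^2 - 4*2*37 = 16 - 296 = -280
sqrt(|disc|) = sqrt(280) = 16.7332
Real part = 4/(2*2) = 1.0000
Imag part = 16.7332/(2*2) = 4.1833

1.0000 ± 4.1833i


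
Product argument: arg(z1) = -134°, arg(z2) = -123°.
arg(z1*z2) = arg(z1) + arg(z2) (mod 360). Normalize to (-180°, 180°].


arg(z1*z2) = -134° - 123° = -257°
Normalized to (-180°, 180°]: 103°

103°


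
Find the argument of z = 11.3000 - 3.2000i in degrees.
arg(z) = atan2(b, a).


Re = 11.3, Im = -3.2
arg = atan2(-3.2, 11.3) = -15.8114 degrees

arg(z) = -15.8114 degrees


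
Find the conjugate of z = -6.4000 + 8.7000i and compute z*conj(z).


z_bar = -6.4000 - 8.7000i
z*z_bar = (-6.4)^2 + 8.7^2 = 40.96 + 75.69 = 116.65

z_bar = -6.4000 - 8.7000i, z*z_bar = 116.65


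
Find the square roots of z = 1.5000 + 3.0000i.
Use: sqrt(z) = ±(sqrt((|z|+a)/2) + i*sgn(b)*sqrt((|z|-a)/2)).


|z| = sqrt(2.25+9) = 3.3541
sqrt((|z|+a)/2) = sqrt((3.3541+1.5)/2) = sqrt(2.4271) = 1.5579
sqrt((|z|-a)/2) = sqrt((3.3541-1.5)/2) = sqrt(0.9271) = 0.9628

±(1.5579 + 0.9628i) i.e. 1.5579 + 0.9628i and -1.5579 - 0.9628i


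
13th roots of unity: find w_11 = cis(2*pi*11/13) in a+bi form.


Angle = 360*11/13 = 304.6154°
a = cos(304.6154°) = 0.5681
b = sin(304.6154°) = -0.8230

0.5681 - 0.8230i


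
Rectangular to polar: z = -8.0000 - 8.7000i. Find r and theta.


r = sqrt(64+75.69) = sqrt(139.69) = 11.8191
theta = atan2(-8.7, -8) = -132.5998 degrees

r = 11.8191, theta = -132.5998 degrees


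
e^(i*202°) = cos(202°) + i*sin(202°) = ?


cos(202°) = -0.9272
sin(202°) = -0.3746

e^(i*202°) = -0.9272 - 0.3746i


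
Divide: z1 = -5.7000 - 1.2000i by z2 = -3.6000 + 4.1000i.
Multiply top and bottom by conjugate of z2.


Conjugate of z2 = -3.6000 - 4.1000i
Numerator: (-5.7000 - 1.2000i)(-3.6000 - 4.1000i) = 15.6000 + 27.6900i
Denominator: (-3.6)^2 + 4.1^2 = 29.77
Result = (15.6000 + 27.6900i)/29.77

0.5240 + 0.9301i


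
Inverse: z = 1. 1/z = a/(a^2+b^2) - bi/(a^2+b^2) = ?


|z|^2 = 1+0 = 1
1/z = (1 - 0i)/1

1/z = 1.0000 + 0i


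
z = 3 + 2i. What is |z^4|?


|z| = sqrt(9+4) = sqrt(13) = 3.6056
|z^4| = |z|^4 = (sqrt(13))^4 = 13^2 = 169

|z^4| = 169


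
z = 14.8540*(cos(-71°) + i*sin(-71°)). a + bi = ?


a = 14.8540*cos(-71°) = 14.8540*0.32557 = 4.8360
b = 14.8540*sin(-71°) = 14.8540*(-0.945519) = -14.0447

4.8360 - 14.0447i


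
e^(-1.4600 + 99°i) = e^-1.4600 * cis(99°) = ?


e^-1.4600 = 0.23224
cos(99°) = -0.1564
sin(99°) = 0.9877
Real = 0.23224*(-0.1564) = -0.0363
Imag = 0.23224*0.9877 = 0.2294

-0.0363 + 0.2294i


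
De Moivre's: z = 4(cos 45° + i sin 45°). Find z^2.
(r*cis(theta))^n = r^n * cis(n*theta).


r^2 = 4^2 = 16
n*theta = 2*45° = 90° = 90° (mod 360)
a = 16*cos(90°) = 0
b = 16*sin(90°) = 16.0000

16 cis(90°) = 0 + 16.0000i


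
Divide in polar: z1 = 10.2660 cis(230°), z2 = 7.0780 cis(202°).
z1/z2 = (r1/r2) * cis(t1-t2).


r = 10.2660 / 7.0780 = 1.4504
theta = 230° - 202° = 28° = 28° (mod 360)

1.4504 cis(28°)


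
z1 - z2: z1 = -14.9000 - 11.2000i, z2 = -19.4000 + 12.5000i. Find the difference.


Real: -14.9 + 19.4 = 4.5
Imag: -11.2 - 12.5 = -23.7

4.5000 - 23.7000i


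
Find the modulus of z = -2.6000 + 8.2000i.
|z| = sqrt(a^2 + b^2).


|z| = sqrt((-2.6)^2 + 8.2^2) = sqrt(6.76 + 67.24) = sqrt(74) = 8.6023

|z| = 8.6023


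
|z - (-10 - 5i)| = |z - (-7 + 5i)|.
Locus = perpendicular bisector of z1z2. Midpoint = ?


Equal distances means the locus is the perpendicular bisector of z1 and z2.
Midpoint = ((-10+(-7))/2, (-5+5)/2) = (-8.5000, 0)

Perpendicular bisector through (-8.5000, 0)


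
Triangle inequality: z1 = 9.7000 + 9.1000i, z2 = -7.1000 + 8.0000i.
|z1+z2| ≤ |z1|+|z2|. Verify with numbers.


|z1| = sqrt(9.7^2 + 9.1^2) = sqrt(176.9) = 13.3004
|z2| = sqrt((-7.1)^2 + 8^2) = sqrt(114.41) = 10.6963
z1+z2 = 2.6000 + 17.1000i
|z1+z2| = sqrt(299.17) = 17.2965
|z1|+|z2| = 13.3004 + 10.6963 = 23.9967

|z1+z2| = 17.2965 ≤ |z1|+|z2| = 23.9967 (verified)


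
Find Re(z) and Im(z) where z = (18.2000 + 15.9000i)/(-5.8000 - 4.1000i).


Multiply by conjugate: (18.2000 + 15.9000i)(-5.8000 + 4.1000i) / ((-5.8)^2 + (-4.1)^2)
Numerator real = 18.2*(-5.8) + 15.9*(-4.1) = -170.75
Numerator imag = 15.9*(-5.8) - 18.2*(-4.1) = -17.6
Denominator = 50.45
Re(z) = -170.75/50.45 = -3.3845
Im(z) = -17.6/50.45 = -0.3489

Re(z) = -3.3845, Im(z) = -0.3489


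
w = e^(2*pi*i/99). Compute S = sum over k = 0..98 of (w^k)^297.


The roots are w_k = w^k with w = e^(2*pi*i/99), and (w^k)^297 = (w^297)^k.
So S = 1 + u + u^2 + ... + u^(98) with u = w^297.
297 = 3*99 + 0, so 297 is a multiple of 99 and u = (w^99)^3 = 1.
Every one of the 99 terms equals 1: S = 99

S = 99


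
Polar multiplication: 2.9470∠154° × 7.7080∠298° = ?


r = 2.9470 * 7.7080 = 22.7155
theta = 154° + 298° = 452° = 92° (mod 360)

22.7155 cis(92°)


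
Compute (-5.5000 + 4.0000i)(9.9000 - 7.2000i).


Real = -5.5*9.9 - 4*(-7.2) = -54.45 - (-28.8) = -25.65
Imag = -5.5*(-7.2) + 9.9*4 = 39.6 + 39.6 = 79.2

-25.6500 + 79.2000i


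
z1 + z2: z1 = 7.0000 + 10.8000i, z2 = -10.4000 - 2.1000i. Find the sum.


Real: 7 - 10.4 = -3.4
Imag: 10.8 - 2.1 = 8.7

-3.4000 + 8.7000i


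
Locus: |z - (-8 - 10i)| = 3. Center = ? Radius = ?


|z - z0| = r is a circle with center z0 and radius r.
Center = (-8, -10), radius = 3

Circle with center (-8, -10) and radius 3


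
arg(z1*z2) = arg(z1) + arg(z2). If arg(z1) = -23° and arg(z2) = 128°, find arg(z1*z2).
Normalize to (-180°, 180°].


arg(z1*z2) = -23° + 128° = 105°
Normalized to (-180°, 180°]: 105°

105°


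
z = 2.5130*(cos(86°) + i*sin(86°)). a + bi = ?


a = 2.5130*cos(86°) = 2.5130*0.06976 = 0.1753
b = 2.5130*sin(86°) = 2.5130*0.99756 = 2.5069

0.1753 + 2.5069i


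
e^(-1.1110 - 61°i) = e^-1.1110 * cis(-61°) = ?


e^-1.1110 = 0.32923
cos(-61°) = 0.4848
sin(-61°) = -0.87462
Real = 0.32923*0.4848 = 0.1596
Imag = 0.32923*(-0.87462) = -0.2880

0.1596 - 0.2880i


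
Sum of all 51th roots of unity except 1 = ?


With w = e^(2*pi*i/51), all 51 of the 51th roots of unity w^0 = 1, w, ..., w^(50) sum to 0: 1 + w + ... + w^(50) = (1 - w^51)/(1 - w) = 0 since w^51 = 1, w ≠ 1.
Removing the root 1: w + w^2 + ... + w^(50) = 0 - 1 = -1

Sum = -1


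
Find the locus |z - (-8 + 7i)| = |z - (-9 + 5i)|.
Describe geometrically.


Equal distances means the locus is the perpendicular bisector of z1 and z2.
Midpoint = ((-8+(-9))/2, (7+5)/2) = (-8.5000, 6.0000)

Perpendicular bisector through (-8.5000, 6.0000)


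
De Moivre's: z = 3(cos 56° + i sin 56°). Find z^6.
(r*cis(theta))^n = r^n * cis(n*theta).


r^6 = 3^6 = 729
n*theta = 6*56° = 336° = 336° (mod 360)
a = 729*cos(336°) = 665.9746
b = 729*sin(336°) = -296.5110

729 cis(336°) = 665.9746 - 296.5110i


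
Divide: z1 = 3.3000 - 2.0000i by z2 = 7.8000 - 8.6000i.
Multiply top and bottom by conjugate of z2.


Conjugate of z2 = 7.8000 + 8.6000i
Numerator: (3.3000 - 2.0000i)(7.8000 + 8.6000i) = 42.9400 + 12.7800i
Denominator: 7.8^2 + (-8.6)^2 = 134.8
Result = (42.9400 + 12.7800i)/134.8

0.3185 + 0.0948i


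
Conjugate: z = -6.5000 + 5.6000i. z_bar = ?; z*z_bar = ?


z_bar = -6.5000 - 5.6000i
z*z_bar = (-6.5)^2 + 5.6^2 = 42.25 + 31.36 = 73.61

z_bar = -6.5000 - 5.6000i, z*z_bar = 73.61


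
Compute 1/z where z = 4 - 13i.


|z|^2 = 16+169 = 185
1/z = (4 + 13i)/185

1/z = 0.0216 + 0.0703i


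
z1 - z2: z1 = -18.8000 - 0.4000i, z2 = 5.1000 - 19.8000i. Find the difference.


Real: -18.8 - 5.1 = -23.9
Imag: -0.4 + 19.8 = 19.4

-23.9000 + 19.4000i


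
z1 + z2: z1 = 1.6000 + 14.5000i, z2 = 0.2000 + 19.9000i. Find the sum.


Real: 1.6 + 0.2 = 1.8
Imag: 14.5 + 19.9 = 34.4

1.8000 + 34.4000i


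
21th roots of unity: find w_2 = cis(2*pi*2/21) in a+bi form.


Angle = 360*2/21 = 34.2857°
a = cos(34.2857°) = 0.8262
b = sin(34.2857°) = 0.5633

0.8262 + 0.5633i


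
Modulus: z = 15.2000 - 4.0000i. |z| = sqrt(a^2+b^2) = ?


|z| = sqrt(15.2^2 + (-4)^2) = sqrt(231.04 + 16) = sqrt(247.04) = 15.7175

|z| = 15.7175


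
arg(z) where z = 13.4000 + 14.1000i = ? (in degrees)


Re = 13.4, Im = 14.1
arg = atan2(14.1, 13.4) = 46.4581 degrees

arg(z) = 46.4581 degrees


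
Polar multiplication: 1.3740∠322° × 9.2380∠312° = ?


r = 1.3740 * 9.2380 = 12.6930
theta = 322° + 312° = 634° = 274° (mod 360)

12.6930 cis(274°)


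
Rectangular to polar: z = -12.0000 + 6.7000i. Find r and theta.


r = sqrt(144+44.89) = sqrt(188.89) = 13.7437
theta = atan2(6.7, -12) = 150.8239 degrees

r = 13.7437, theta = 150.8239 degrees


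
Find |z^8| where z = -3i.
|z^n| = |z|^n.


|z| = sqrt(0+9) = sqrt(9) = 3
|z^8| = |z|^8 = 3^8 = 6561

|z^8| = 6561


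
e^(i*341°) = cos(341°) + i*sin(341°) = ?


cos(341°) = 0.9455
sin(341°) = -0.3256

e^(i*341°) = 0.9455 - 0.3256i


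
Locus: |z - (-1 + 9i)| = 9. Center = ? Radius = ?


|z - z0| = r is a circle with center z0 and radius r.
Center = (-1, 9), radius = 9

Circle with center (-1, 9) and radius 9


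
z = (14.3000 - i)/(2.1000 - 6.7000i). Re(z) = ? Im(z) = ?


Multiply by conjugate: (14.3000 - i)(2.1000 + 6.7000i) / (2.1^2 + (-6.7)^2)
Numerator real = 14.3*2.1 - (1)*(-6.7) = 36.73
Numerator imag = -1*2.1 - 14.3*(-6.7) = 93.71
Denominator = 49.3
Re(z) = 36.73/49.3 = 0.7450
Im(z) = 93.71/49.3 = 1.9008

Re(z) = 0.7450, Im(z) = 1.9008


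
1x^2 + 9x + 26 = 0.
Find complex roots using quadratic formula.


disc = 9^2 - 4*1*26 = 81 - 104 = -23
sqrt(|disc|) = sqrt(23) = 4.7958
Real part = -9/(2*1) = -4.5000
Imag part = 4.7958/(2*1) = 2.3979

-4.5000 ± 2.3979i


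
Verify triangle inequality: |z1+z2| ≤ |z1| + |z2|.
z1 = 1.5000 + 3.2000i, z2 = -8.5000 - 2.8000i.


|z1| = sqrt(1.5^2 + 3.2^2) = sqrt(12.49) = 3.5341
|z2| = sqrt((-8.5)^2 + (-2.8)^2) = sqrt(80.09) = 8.9493
z1+z2 = -7.0000 + 0.4000i
|z1+z2| = sqrt(49.16) = 7.0114
|z1|+|z2| = 3.5341 + 8.9493 = 12.4834

|z1+z2| = 7.0114 ≤ |z1|+|z2| = 12.4834 (verified)


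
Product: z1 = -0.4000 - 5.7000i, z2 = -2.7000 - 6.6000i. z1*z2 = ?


Real = -0.4*(-2.7) - (-5.7)*(-6.6) = 1.08 - 37.62 = -36.54
Imag = -0.4*(-6.6) - (2.7)*(-5.7) = 2.64 + 15.39 = 18.03

-36.5400 + 18.0300i


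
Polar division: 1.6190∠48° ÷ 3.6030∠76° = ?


r = 1.6190 / 3.6030 = 0.4493
theta = 48° - 76° = -28° = 332° (mod 360)

0.4493 cis(332°)


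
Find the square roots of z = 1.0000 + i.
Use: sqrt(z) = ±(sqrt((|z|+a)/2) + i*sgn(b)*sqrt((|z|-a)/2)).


|z| = sqrt(1+1) = 1.4142
sqrt((|z|+a)/2) = sqrt((1.4142+1)/2) = sqrt(1.2071) = 1.0987
sqrt((|z|-a)/2) = sqrt((1.4142-1)/2) = sqrt(0.2071) = 0.4551

±(1.0987 + 0.4551i) i.e. 1.0987 + 0.4551i and -1.0987 - 0.4551i


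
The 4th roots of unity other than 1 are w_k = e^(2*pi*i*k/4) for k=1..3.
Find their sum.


With w = e^(2*pi*i/4), all 4 of the 4th roots of unity w^0 = 1, w, ..., w^(3) sum to 0: 1 + w + ... + w^(3) = (1 - w^4)/(1 - w) = 0 since w^4 = 1, w ≠ 1.
Removing the root 1: w + w^2 + ... + w^(3) = 0 - 1 = -1

Sum = -1


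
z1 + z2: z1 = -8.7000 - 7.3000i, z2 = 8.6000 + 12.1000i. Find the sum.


Real: -8.7 + 8.6 = -0.1
Imag: -7.3 + 12.1 = 4.8

-0.1000 + 4.8000i


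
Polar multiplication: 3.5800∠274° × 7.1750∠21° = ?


r = 3.5800 * 7.1750 = 25.6865
theta = 274° + 21° = 295° = 295° (mod 360)

25.6865 cis(295°)


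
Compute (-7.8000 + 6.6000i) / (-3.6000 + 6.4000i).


Conjugate of z2 = -3.6000 - 6.4000i
Numerator: (-7.8000 + 6.6000i)(-3.6000 - 6.4000i) = 70.3200 + 26.1600i
Denominator: (-3.6)^2 + 6.4^2 = 53.92
Result = (70.3200 + 26.1600i)/53.92

1.3042 + 0.4852i


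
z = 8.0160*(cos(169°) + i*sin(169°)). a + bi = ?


a = 8.0160*cos(169°) = 8.0160*(-0.98163) = -7.8687
b = 8.0160*sin(169°) = 8.0160*0.1908 = 1.5295

-7.8687 + 1.5295i


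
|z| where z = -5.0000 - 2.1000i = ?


|z| = sqrt((-5)^2 + (-2.1)^2) = sqrt(25 + 4.41) = sqrt(29.41) = 5.4231

|z| = 5.4231


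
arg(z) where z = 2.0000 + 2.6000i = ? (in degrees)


Re = 2, Im = 2.6
arg = atan2(2.6, 2) = 52.4314 degrees

arg(z) = 52.4314 degrees


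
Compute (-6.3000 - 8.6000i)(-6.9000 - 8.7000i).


Real = -6.3*(-6.9) - (-8.6)*(-8.7) = 43.47 - 74.82 = -31.35
Imag = -6.3*(-8.7) - (6.9)*(-8.6) = 54.81 + 59.34 = 114.15

-31.3500 + 114.1500i
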